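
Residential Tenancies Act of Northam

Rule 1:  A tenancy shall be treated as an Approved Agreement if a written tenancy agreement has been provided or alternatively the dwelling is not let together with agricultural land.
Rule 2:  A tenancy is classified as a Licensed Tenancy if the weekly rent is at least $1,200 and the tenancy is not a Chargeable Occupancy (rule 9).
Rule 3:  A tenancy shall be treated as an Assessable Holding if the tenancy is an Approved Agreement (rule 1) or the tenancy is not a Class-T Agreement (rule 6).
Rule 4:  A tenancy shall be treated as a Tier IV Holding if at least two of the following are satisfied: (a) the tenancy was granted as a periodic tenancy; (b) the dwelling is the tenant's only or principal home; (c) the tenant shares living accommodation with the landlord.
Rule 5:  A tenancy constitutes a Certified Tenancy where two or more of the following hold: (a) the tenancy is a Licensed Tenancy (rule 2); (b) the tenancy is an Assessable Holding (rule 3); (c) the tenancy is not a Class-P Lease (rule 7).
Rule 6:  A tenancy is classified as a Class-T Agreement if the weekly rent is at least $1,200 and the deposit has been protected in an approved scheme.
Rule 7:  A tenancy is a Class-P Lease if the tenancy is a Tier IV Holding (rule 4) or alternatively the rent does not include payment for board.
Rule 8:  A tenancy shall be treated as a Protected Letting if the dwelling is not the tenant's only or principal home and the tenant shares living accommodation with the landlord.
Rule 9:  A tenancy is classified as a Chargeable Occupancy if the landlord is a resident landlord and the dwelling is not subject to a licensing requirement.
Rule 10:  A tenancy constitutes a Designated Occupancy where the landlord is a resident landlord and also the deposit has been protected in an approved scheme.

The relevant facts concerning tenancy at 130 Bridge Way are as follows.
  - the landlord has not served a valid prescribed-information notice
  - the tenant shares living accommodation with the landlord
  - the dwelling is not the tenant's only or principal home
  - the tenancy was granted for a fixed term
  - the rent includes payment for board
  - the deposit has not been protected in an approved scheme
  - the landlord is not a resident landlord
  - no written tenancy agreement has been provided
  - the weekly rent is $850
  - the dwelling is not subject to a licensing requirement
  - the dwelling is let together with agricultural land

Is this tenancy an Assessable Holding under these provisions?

Yes

Under rule 1: a written tenancy agreement has been provided? no; or the dwelling is not let together with agricultural land? no. So the tenancy is not an Approved Agreement.
Under rule 6: weekly rent: $850 ≥ $1,200? no; and the deposit has been protected in an approved scheme? no. So the tenancy is not a Class-T Agreement.
Under rule 3: Approved Agreement (rule 1)? no; or not a Class-T Agreement (rule 6)? yes. So the tenancy is an Assessable Holding.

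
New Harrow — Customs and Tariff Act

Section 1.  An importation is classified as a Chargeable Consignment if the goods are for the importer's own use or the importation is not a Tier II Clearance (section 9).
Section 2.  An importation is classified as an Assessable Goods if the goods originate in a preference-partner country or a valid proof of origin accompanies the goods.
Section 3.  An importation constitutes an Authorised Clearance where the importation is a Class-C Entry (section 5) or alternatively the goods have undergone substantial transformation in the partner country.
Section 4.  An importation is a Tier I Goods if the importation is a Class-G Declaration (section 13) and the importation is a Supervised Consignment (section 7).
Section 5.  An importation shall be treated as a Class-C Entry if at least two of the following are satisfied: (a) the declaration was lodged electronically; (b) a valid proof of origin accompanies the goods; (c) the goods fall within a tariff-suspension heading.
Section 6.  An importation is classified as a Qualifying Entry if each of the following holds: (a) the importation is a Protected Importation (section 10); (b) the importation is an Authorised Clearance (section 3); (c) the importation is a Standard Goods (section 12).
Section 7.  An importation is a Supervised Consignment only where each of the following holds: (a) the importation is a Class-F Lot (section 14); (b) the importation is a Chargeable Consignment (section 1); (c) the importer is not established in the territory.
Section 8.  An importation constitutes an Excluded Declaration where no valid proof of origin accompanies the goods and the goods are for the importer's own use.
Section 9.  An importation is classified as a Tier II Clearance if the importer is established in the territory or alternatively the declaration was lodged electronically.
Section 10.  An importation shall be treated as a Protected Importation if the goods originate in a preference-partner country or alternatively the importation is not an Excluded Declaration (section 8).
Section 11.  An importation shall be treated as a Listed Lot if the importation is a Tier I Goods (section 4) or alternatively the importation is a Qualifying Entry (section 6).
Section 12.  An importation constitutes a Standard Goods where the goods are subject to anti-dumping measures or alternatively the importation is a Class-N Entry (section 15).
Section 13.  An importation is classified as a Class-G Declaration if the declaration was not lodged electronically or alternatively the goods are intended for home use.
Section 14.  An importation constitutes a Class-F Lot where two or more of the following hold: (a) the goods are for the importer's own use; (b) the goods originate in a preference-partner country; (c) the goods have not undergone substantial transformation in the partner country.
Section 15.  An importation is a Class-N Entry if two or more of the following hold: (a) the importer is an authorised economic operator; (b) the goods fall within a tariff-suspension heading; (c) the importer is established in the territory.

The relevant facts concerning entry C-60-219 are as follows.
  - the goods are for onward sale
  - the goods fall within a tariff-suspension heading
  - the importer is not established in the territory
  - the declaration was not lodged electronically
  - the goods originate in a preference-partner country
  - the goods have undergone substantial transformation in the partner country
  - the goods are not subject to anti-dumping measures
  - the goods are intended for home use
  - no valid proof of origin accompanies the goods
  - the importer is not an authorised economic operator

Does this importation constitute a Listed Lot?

section 13 — Class-G Declaration: [the declaration was not lodged electronically? yes] OR [the goods are intended for home use? yes] → satisfied.
section 14 — Class-F Lot: the goods are for the importer's own use? no; the goods originate in a preference-partner country? yes; the goods have not undergone substantial transformation in the partner country? no — 1 of 3 hold (need ≥2) → not satisfied.
section 9 — Tier II Clearance: [the importer is established in the territory? no] OR [the declaration was lodged electronically? no] → not satisfied.
section 1 — Chargeable Consignment: [the goods are for the importer's own use? no] OR [not a Tier II Clearance (section 9)? yes] → satisfied.
section 7 — Supervised Consignment: [Class-F Lot (section 14)? no] AND [Chargeable Consignment (section 1)? yes] AND [the importer is not established in the territory? yes] → not satisfied.
section 4 — Tier I Goods: [Class-G Declaration (section 13)? yes] AND [Supervised Consignment (section 7)? no] → not satisfied.
section 8 — Excluded Declaration: [no valid proof of origin accompanies the goods? yes] AND [the goods are for the importer's own use? no] → not satisfied.
section 10 — Protected Importation: [the goods originate in a preference-partner country? yes] OR [not an Excluded Declaration (section 8)? yes] → satisfied.
section 5 — Class-C Entry: the declaration was lodged electronically? no; a valid proof of origin accompanies the goods? no; the goods fall within a tariff-suspension heading? yes — 1 of 3 hold (need ≥2) → not satisfied.
section 3 — Authorised Clearance: [Class-C Entry (section 5)? no] OR [the goods have undergone substantial transformation in the partner country? yes] → satisfied.
section 15 — Class-N Entry: the importer is an authorised economic operator? no; the goods fall within a tariff-suspension heading? yes; the importer is established in the territory? no — 1 of 3 hold (need ≥2) → not satisfied.
section 12 — Standard Goods: [the goods are subject to anti-dumping measures? no] OR [Class-N Entry (section 15)? no] → not satisfied.
section 6 — Qualifying Entry: [Protected Importation (section 10)? yes] AND [Authorised Clearance (section 3)? yes] AND [Standard Goods (section 12)? no] → not satisfied.
section 11 — Listed Lot: [Tier I Goods (section 4)? no] OR [Qualifying Entry (section 6)? no] → not satisfied.

No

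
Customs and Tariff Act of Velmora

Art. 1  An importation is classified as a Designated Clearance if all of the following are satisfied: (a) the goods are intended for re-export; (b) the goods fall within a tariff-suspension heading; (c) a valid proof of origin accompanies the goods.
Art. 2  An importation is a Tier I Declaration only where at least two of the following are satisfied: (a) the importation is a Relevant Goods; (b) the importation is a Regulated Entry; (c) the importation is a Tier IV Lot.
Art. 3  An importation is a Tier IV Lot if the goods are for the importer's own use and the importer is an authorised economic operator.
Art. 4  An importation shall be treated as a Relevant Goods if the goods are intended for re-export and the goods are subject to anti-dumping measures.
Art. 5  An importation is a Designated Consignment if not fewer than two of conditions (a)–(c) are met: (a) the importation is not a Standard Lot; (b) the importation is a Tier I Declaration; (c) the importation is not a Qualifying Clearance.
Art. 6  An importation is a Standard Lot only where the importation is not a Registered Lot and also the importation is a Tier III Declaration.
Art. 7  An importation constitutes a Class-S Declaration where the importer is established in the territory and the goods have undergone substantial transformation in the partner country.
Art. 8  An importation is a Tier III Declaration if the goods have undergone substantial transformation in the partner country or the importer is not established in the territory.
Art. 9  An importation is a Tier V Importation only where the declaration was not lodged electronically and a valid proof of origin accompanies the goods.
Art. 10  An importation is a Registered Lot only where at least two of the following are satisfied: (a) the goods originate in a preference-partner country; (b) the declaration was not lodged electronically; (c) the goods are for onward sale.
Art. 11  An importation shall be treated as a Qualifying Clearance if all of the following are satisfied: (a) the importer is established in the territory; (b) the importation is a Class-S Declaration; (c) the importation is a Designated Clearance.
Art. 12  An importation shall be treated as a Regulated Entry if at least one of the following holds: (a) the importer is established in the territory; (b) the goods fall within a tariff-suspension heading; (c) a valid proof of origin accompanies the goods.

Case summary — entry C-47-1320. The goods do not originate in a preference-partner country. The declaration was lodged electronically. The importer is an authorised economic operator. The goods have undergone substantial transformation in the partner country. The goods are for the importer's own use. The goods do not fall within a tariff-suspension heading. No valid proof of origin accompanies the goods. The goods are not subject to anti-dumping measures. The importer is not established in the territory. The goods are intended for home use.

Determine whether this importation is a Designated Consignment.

Under article 10: the goods originate in a preference-partner country? no; the declaration was not lodged electronically? no; the goods are for onward sale? no — 0 of 3 hold (need ≥2) → not satisfied.
Under article 8: the goods have undergone substantial transformation in the partner country? yes; or the importer is not established in the territory? yes. So the importation is a Tier III Declaration.
Under article 6: not a Registered Lot (article 10)? yes; and Tier III Declaration (article 8)? yes. So the importation is a Standard Lot.
Under article 4: the goods are intended for re-export? no; and the goods are subject to anti-dumping measures? no. So the importation is not a Relevant Goods.
Under article 12: the importer is established in the territory? no; or the goods fall within a tariff-suspension heading? no; or a valid proof of origin accompanies the goods? no. So the importation is not a Regulated Entry.
Under article 3: the goods are for the importer's own use? yes; and the importer is an authorised economic operator? yes. So the importation is a Tier IV Lot.
Under article 2: Relevant Goods (article 4)? no; Regulated Entry (article 12)? no; Tier IV Lot (article 3)? yes — 1 of 3 hold (need ≥2) → not satisfied.
Under article 7: the importer is established in the territory? no; and the goods have undergone substantial transformation in the partner country? yes. So the importation is not a Class-S Declaration.
Under article 1: the goods are intended for re-export? no; and the goods fall within a tariff-suspension heading? no; and a valid proof of origin accompanies the goods? no. So the importation is not a Designated Clearance.
Under article 11: the importer is established in the territory? no; and Class-S Declaration (article 7)? no; and Designated Clearance (article 1)? no. So the importation is not a Qualifying Clearance.
Under article 5: not a Standard Lot (article 6)? no; Tier I Declaration (article 2)? no; not a Qualifying Clearance (article 11)? yes — 1 of 3 hold (need ≥2) → not satisfied.

No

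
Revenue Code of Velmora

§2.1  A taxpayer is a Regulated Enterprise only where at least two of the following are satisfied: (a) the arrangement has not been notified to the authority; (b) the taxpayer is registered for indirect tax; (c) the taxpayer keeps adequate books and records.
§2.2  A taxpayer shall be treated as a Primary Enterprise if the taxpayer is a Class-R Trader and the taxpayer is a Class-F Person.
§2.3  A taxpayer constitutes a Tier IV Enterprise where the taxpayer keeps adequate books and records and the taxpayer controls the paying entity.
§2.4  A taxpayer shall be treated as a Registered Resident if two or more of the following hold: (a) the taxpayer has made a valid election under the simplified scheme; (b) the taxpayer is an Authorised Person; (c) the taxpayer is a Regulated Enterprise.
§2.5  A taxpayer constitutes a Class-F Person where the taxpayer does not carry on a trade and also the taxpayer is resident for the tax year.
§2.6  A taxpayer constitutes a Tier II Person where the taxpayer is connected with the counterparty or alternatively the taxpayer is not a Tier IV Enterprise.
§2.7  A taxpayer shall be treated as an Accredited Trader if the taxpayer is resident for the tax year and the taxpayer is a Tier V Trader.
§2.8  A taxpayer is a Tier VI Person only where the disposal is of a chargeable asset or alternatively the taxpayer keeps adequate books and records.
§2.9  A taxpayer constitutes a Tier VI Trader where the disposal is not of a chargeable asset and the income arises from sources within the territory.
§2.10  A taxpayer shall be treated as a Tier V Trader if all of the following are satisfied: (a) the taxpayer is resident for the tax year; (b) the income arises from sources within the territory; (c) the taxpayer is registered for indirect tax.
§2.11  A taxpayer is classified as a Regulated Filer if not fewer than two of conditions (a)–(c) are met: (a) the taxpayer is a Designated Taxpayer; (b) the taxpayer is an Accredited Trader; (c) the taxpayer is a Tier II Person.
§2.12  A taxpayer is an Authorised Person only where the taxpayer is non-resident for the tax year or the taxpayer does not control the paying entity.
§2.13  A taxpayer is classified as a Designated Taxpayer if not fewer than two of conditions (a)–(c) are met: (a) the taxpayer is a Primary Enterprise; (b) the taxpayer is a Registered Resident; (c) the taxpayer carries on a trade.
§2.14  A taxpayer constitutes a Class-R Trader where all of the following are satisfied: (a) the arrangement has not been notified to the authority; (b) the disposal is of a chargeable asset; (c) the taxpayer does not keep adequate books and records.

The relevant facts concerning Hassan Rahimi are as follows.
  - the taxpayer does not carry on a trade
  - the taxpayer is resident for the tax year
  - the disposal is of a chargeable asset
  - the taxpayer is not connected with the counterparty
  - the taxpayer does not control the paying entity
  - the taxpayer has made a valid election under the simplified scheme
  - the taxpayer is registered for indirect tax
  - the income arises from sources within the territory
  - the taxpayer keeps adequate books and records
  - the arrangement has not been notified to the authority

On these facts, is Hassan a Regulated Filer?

Yes

§2.14 — Class-R Trader: [the arrangement has not been notified to the authority? yes] AND [the disposal is of a chargeable asset? yes] AND [the taxpayer does not keep adequate books and records? no] → not satisfied.
§2.5 — Class-F Person: [the taxpayer does not carry on a trade? yes] AND [the taxpayer is resident for the tax year? yes] → satisfied.
§2.2 — Primary Enterprise: [Class-R Trader (§2.14)? no] AND [Class-F Person (§2.5)? yes] → not satisfied.
§2.12 — Authorised Person: [the taxpayer is non-resident for the tax year? no] OR [the taxpayer does not control the paying entity? yes] → satisfied.
§2.1 — Regulated Enterprise: the arrangement has not been notified to the authority? yes; the taxpayer is registered for indirect tax? yes; the taxpayer keeps adequate books and records? yes — 3 of 3 hold (need ≥2) → satisfied.
§2.4 — Registered Resident: the taxpayer has made a valid election under the simplified scheme? yes; Authorised Person (§2.12)? yes; Regulated Enterprise (§2.1)? yes — 3 of 3 hold (need ≥2) → satisfied.
§2.13 — Designated Taxpayer: Primary Enterprise (§2.2)? no; Registered Resident (§2.4)? yes; the taxpayer carries on a trade? no — 1 of 3 hold (need ≥2) → not satisfied.
§2.10 — Tier V Trader: [the taxpayer is resident for the tax year? yes] AND [the income arises from sources within the territory? yes] AND [the taxpayer is registered for indirect tax? yes] → satisfied.
§2.7 — Accredited Trader: [the taxpayer is resident for the tax year? yes] AND [Tier V Trader (§2.10)? yes] → satisfied.
§2.3 — Tier IV Enterprise: [the taxpayer keeps adequate books and records? yes] AND [the taxpayer controls the paying entity? no] → not satisfied.
§2.6 — Tier II Person: [the taxpayer is connected with the counterparty? no] OR [not a Tier IV Enterprise (§2.3)? yes] → satisfied.
§2.11 — Regulated Filer: Designated Taxpayer (§2.13)? no; Accredited Trader (§2.7)? yes; Tier II Person (§2.6)? yes — 2 of 3 hold (need ≥2) → satisfied.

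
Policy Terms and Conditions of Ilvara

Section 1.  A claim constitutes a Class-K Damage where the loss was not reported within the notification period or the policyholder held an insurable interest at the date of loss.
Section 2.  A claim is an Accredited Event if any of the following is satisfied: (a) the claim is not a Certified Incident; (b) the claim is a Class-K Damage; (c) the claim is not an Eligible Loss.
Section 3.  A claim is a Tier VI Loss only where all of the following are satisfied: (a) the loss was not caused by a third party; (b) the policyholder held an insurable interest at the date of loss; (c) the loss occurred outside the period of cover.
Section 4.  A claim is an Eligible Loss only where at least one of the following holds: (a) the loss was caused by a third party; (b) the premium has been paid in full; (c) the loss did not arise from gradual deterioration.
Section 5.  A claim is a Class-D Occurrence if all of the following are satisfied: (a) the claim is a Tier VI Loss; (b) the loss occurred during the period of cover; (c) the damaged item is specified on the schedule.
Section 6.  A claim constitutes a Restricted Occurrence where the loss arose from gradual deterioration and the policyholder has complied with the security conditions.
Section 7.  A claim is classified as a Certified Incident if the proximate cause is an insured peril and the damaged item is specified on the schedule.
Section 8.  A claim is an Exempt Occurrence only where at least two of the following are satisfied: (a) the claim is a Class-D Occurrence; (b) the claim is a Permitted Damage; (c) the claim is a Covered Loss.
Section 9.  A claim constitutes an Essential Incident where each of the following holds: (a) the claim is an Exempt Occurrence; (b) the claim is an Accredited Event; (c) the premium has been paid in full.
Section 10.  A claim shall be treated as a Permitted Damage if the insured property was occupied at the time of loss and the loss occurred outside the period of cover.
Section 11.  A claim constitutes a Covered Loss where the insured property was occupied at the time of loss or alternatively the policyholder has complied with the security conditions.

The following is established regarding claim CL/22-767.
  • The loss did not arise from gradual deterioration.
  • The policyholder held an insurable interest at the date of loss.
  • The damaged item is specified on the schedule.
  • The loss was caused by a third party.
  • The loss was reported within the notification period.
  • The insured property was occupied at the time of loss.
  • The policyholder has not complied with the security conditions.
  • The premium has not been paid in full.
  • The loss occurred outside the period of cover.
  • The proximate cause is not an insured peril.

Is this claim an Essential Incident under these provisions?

section 3 — Tier VI Loss: [the loss was not caused by a third party? no] AND [the policyholder held an insurable interest at the date of loss? yes] AND [the loss occurred outside the period of cover? yes] → not satisfied.
section 5 — Class-D Occurrence: [Tier VI Loss (section 3)? no] AND [the loss occurred during the period of cover? no] AND [the damaged item is specified on the schedule? yes] → not satisfied.
section 10 — Permitted Damage: [the insured property was occupied at the time of loss? yes] AND [the loss occurred outside the period of cover? yes] → satisfied.
section 11 — Covered Loss: [the insured property was occupied at the time of loss? yes] OR [the policyholder has complied with the security conditions? no] → satisfied.
section 8 — Exempt Occurrence: Class-D Occurrence (section 5)? no; Permitted Damage (section 10)? yes; Covered Loss (section 11)? yes — 2 of 3 hold (need ≥2) → satisfied.
section 7 — Certified Incident: [the proximate cause is an insured peril? no] AND [the damaged item is specified on the schedule? yes] → not satisfied.
section 1 — Class-K Damage: [the loss was not reported within the notification period? no] OR [the policyholder held an insurable interest at the date of loss? yes] → satisfied.
section 4 — Eligible Loss: [the loss was caused by a third party? yes] OR [the premium has been paid in full? no] OR [the loss did not arise from gradual deterioration? yes] → satisfied.
section 2 — Accredited Event: [not a Certified Incident (section 7)? yes] OR [Class-K Damage (section 1)? yes] OR [not an Eligible Loss (section 4)? no] → satisfied.
section 9 — Essential Incident: [Exempt Occurrence (section 8)? yes] AND [Accredited Event (section 2)? yes] AND [the premium has been paid in full? no] → not satisfied.

No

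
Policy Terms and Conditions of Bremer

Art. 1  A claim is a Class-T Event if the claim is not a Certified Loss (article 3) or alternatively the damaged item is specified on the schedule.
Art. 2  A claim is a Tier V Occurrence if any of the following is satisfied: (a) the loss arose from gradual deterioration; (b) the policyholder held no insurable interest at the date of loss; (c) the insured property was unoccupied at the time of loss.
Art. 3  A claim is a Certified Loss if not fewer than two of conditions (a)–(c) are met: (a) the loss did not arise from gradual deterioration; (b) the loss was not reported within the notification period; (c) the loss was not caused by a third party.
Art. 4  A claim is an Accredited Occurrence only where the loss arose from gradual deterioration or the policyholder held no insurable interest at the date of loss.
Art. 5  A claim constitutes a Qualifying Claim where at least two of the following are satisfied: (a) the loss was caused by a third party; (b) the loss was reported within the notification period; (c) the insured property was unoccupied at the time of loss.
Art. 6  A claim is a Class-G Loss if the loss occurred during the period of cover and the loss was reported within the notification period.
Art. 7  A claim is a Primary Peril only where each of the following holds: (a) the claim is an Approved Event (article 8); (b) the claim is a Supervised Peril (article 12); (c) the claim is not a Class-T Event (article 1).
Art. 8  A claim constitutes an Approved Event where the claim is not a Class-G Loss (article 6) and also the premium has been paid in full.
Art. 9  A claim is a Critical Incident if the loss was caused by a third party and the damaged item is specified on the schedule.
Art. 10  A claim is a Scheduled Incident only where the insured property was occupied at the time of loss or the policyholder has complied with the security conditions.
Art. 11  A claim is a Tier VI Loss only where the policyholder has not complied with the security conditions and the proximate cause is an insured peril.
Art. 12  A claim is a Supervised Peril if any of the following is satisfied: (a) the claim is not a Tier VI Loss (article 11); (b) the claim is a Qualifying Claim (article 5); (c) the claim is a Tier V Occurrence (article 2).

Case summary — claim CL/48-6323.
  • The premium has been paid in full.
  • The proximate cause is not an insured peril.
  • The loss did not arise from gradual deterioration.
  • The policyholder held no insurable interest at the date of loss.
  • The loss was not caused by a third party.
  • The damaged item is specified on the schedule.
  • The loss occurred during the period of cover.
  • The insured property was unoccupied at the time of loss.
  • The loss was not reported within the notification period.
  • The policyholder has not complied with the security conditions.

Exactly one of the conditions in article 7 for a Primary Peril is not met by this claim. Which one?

Under article 6: the loss occurred during the period of cover? yes; and the loss was reported within the notification period? no. So the claim is not a Class-G Loss.
Under article 8: not a Class-G Loss (article 6)? yes; and the premium has been paid in full? yes. So the claim is an Approved Event.
Under article 11: the policyholder has not complied with the security conditions? yes; and the proximate cause is an insured peril? no. So the claim is not a Tier VI Loss.
Under article 5: the loss was caused by a third party? no; the loss was reported within the notification period? no; the insured property was unoccupied at the time of loss? yes — 1 of 3 hold (need ≥2) → not satisfied.
Under article 2: the loss arose from gradual deterioration? no; or the policyholder held no insurable interest at the date of loss? yes; or the insured property was unoccupied at the time of loss? yes. So the claim is a Tier V Occurrence.
Under article 12: not a Tier VI Loss (article 11)? yes; or Qualifying Claim (article 5)? no; or Tier V Occurrence (article 2)? yes. So the claim is a Supervised Peril.
Under article 3: the loss did not arise from gradual deterioration? yes; the loss was not reported within the notification period? yes; the loss was not caused by a third party? yes — 3 of 3 hold (need ≥2) → satisfied.
Under article 1: not a Certified Loss (article 3)? no; or the damaged item is specified on the schedule? yes. So the claim is a Class-T Event.
Under article 7: Approved Event (article 8)? yes; and Supervised Peril (article 12)? yes; and not a Class-T Event (article 1)? no. So the claim is not a Primary Peril.

Class-T Event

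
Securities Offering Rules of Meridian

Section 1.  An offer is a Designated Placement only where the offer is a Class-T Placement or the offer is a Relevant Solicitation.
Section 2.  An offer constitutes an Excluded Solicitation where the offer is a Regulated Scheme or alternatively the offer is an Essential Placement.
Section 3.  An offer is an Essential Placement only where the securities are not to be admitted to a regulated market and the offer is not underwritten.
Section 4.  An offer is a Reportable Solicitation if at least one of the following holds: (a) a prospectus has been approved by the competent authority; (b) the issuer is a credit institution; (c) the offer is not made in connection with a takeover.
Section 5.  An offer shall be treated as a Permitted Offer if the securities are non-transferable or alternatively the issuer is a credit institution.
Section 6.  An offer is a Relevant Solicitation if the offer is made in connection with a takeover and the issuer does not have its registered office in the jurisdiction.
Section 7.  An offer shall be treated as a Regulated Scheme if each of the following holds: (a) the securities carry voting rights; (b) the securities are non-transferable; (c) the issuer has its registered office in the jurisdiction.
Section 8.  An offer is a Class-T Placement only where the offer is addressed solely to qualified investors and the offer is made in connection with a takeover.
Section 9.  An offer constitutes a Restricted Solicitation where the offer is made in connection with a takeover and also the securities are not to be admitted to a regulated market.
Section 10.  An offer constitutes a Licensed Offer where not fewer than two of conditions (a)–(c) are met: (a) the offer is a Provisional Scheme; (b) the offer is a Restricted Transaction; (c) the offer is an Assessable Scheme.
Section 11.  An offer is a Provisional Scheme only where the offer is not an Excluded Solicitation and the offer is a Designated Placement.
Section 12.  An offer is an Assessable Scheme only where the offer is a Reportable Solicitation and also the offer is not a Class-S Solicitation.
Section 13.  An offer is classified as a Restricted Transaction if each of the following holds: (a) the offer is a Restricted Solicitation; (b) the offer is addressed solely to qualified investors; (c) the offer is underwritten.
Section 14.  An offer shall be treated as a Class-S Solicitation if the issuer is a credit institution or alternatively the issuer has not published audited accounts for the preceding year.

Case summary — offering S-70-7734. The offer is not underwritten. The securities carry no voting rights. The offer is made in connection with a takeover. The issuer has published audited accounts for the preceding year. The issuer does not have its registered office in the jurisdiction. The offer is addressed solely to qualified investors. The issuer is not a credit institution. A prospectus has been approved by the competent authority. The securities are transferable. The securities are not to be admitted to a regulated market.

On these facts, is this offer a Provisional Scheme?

No

section 7 — Regulated Scheme: [the securities carry voting rights? no] AND [the securities are non-transferable? no] AND [the issuer has its registered office in the jurisdiction? no] → not satisfied.
section 3 — Essential Placement: [the securities are not to be admitted to a regulated market? yes] AND [the offer is not underwritten? yes] → satisfied.
section 2 — Excluded Solicitation: [Regulated Scheme (section 7)? no] OR [Essential Placement (section 3)? yes] → satisfied.
section 8 — Class-T Placement: [the offer is addressed solely to qualified investors? yes] AND [the offer is made in connection with a takeover? yes] → satisfied.
section 6 — Relevant Solicitation: [the offer is made in connection with a takeover? yes] AND [the issuer does not have its registered office in the jurisdiction? yes] → satisfied.
section 1 — Designated Placement: [Class-T Placement (section 8)? yes] OR [Relevant Solicitation (section 6)? yes] → satisfied.
section 11 — Provisional Scheme: [not an Excluded Solicitation (section 2)? no] AND [Designated Placement (section 1)? yes] → not satisfied.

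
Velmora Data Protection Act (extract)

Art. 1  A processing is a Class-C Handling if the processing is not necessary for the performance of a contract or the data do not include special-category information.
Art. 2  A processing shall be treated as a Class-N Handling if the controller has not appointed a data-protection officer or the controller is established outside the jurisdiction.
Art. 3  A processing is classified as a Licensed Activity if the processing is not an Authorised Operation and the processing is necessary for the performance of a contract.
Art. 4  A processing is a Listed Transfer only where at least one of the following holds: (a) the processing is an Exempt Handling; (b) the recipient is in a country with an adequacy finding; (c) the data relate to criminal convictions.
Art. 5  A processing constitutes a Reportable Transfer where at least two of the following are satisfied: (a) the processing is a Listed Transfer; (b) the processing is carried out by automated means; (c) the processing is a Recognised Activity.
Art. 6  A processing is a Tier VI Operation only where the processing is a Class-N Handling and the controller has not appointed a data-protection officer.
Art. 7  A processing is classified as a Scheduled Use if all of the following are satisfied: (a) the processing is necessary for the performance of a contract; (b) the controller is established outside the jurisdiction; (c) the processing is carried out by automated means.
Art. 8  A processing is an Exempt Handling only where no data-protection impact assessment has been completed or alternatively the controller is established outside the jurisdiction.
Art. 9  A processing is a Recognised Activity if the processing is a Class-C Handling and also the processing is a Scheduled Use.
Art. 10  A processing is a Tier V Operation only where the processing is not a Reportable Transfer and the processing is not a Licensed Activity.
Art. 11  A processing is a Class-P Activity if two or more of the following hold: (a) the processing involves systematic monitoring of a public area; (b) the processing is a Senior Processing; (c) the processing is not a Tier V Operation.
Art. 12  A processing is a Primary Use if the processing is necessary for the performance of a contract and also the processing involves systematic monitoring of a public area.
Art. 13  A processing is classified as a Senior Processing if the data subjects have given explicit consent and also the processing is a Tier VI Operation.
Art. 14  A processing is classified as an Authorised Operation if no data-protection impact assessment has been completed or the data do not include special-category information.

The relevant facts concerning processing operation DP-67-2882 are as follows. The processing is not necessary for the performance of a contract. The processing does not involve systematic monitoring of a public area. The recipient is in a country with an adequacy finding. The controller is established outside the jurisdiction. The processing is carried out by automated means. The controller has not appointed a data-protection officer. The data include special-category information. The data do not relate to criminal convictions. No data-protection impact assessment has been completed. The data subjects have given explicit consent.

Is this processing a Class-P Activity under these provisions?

Yes

article 2 — Class-N Handling: [the controller has not appointed a data-protection officer? yes] OR [the controller is established outside the jurisdiction? yes] → satisfied.
article 6 — Tier VI Operation: [Class-N Handling (article 2)? yes] AND [the controller has not appointed a data-protection officer? yes] → satisfied.
article 13 — Senior Processing: [the data subjects have given explicit consent? yes] AND [Tier VI Operation (article 6)? yes] → satisfied.
article 8 — Exempt Handling: [no data-protection impact assessment has been completed? yes] OR [the controller is established outside the jurisdiction? yes] → satisfied.
article 4 — Listed Transfer: [Exempt Handling (article 8)? yes] OR [the recipient is in a country with an adequacy finding? yes] OR [the data relate to criminal convictions? no] → satisfied.
article 1 — Class-C Handling: [the processing is not necessary for the performance of a contract? yes] OR [the data do not include special-category information? no] → satisfied.
article 7 — Scheduled Use: [the processing is necessary for the performance of a contract? no] AND [the controller is established outside the jurisdiction? yes] AND [the processing is carried out by automated means? yes] → not satisfied.
article 9 — Recognised Activity: [Class-C Handling (article 1)? yes] AND [Scheduled Use (article 7)? no] → not satisfied.
article 5 — Reportable Transfer: Listed Transfer (article 4)? yes; the processing is carried out by automated means? yes; Recognised Activity (article 9)? no — 2 of 3 hold (need ≥2) → satisfied.
article 14 — Authorised Operation: [no data-protection impact assessment has been completed? yes] OR [the data do not include special-category information? no] → satisfied.
article 3 — Licensed Activity: [not an Authorised Operation (article 14)? no] AND [the processing is necessary for the performance of a contract? no] → not satisfied.
article 10 — Tier V Operation: [not a Reportable Transfer (article 5)? no] AND [not a Licensed Activity (article 3)? yes] → not satisfied.
article 11 — Class-P Activity: the processing involves systematic monitoring of a public area? no; Senior Processing (article 13)? yes; not a Tier V Operation (article 10)? yes — 2 of 3 hold (need ≥2) → satisfied.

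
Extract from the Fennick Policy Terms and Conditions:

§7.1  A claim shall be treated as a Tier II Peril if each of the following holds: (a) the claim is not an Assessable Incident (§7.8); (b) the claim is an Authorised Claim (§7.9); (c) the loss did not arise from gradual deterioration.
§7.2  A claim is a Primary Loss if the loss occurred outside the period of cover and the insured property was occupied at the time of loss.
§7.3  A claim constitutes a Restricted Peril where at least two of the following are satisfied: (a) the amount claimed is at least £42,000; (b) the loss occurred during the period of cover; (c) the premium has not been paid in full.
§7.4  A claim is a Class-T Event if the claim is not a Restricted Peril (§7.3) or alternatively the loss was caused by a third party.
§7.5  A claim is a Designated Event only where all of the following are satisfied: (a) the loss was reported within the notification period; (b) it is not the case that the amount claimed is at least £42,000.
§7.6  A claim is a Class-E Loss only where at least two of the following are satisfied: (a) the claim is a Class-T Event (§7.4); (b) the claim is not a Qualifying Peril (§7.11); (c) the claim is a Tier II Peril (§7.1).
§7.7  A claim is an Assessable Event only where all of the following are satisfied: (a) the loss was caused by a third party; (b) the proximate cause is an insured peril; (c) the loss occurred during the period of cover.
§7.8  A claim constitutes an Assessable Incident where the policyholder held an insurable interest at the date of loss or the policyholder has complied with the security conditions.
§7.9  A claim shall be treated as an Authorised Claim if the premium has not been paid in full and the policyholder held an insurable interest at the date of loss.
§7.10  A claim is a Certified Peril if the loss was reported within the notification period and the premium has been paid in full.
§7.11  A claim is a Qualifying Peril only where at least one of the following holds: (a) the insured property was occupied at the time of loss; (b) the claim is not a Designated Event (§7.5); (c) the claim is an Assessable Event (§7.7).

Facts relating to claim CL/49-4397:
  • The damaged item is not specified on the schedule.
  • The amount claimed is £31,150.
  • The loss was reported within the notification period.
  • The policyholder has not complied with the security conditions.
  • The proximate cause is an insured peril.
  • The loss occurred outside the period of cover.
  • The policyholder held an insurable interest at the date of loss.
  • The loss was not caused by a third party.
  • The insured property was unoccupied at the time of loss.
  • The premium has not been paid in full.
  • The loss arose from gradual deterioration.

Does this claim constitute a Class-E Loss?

§7.3 — Restricted Peril: amount claimed: £31,150 ≥ £42,000? no; the loss occurred during the period of cover? no; the premium has not been paid in full? yes — 1 of 3 hold (need ≥2) → not satisfied.
§7.4 — Class-T Event: [not a Restricted Peril (§7.3)? yes] OR [the loss was caused by a third party? no] → satisfied.
§7.5 — Designated Event: [the loss was reported within the notification period? yes] AND [amount claimed: £31,150 ≥ £42,000? no, so negated condition yes] → satisfied.
§7.7 — Assessable Event: [the loss was caused by a third party? no] AND [the proximate cause is an insured peril? yes] AND [the loss occurred during the period of cover? no] → not satisfied.
§7.11 — Qualifying Peril: [the insured property was occupied at the time of loss? no] OR [not a Designated Event (§7.5)? no] OR [Assessable Event (§7.7)? no] → not satisfied.
§7.8 — Assessable Incident: [the policyholder held an insurable interest at the date of loss? yes] OR [the policyholder has complied with the security conditions? no] → satisfied.
§7.9 — Authorised Claim: [the premium has not been paid in full? yes] AND [the policyholder held an insurable interest at the date of loss? yes] → satisfied.
§7.1 — Tier II Peril: [not an Assessable Incident (§7.8)? no] AND [Authorised Claim (§7.9)? yes] AND [the loss did not arise from gradual deterioration? no] → not satisfied.
§7.6 — Class-E Loss: Class-T Event (§7.4)? yes; not a Qualifying Peril (§7.11)? yes; Tier II Peril (§7.1)? no — 2 of 3 hold (need ≥2) → satisfied.

Yes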